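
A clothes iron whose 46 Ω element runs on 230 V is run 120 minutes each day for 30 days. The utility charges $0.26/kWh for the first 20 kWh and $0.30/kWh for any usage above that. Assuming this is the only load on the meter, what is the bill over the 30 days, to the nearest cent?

$19.90

Power = V²/R = 230²/46 = 1150 W = 1.15 kW
Runtime = 120 min × 30 = 3600 min = 60 h
Energy = 1.15 kW × 60 h = 69 kWh
Tier 1 (0–20 kWh): 20 × $0.26 = $5.2
Above 20 kWh: 49 × $0.30 = $14.7
Bill = $19.90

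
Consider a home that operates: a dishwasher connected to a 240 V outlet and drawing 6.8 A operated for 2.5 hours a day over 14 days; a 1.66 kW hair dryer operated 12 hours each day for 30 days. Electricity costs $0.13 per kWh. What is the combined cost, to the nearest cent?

dishwasher: Power = 6.8 A × 240 V = 1632 W = 1.632 kW
dishwasher: Runtime = 2.5 h/day × 14 days = 35 h
dishwasher: 1.632 kW × 35 h = 57.12 kWh
hair dryer: Runtime = 12 h/day × 30 days = 360 h
hair dryer: 1.66 kW × 360 h = 597.6 kWh
Total energy = 654.72 kWh
Cost = 654.72 × $0.13 = $85.11

$85.11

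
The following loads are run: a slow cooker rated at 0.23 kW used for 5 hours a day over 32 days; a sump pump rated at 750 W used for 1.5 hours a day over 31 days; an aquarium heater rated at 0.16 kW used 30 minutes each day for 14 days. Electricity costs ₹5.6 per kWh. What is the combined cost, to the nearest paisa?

₹407.65

slow cooker: Runtime = 5 h/day × 32 days = 160 h
slow cooker: 0.23 kW × 160 h = 36.8 kWh
sump pump: Runtime = 1.5 h/day × 31 days = 46.5 h
sump pump: 0.75 kW × 46.5 h = 34.875 kWh
aquarium heater: Runtime = 30 min × 14 = 420 min = 7 h
aquarium heater: 0.16 kW × 7 h = 1.12 kWh
Total energy = 72.795 kWh
Cost = 72.795 × ₹5.6 = ₹407.65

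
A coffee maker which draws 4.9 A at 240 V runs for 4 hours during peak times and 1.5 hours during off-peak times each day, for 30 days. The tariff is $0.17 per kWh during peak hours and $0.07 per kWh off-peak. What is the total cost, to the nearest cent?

Power = 4.9 A × 240 V = 1176 W = 1.176 kW
Peak energy = 1.176 kW × 4 h × 30 = 141.12 kWh
Off-peak energy = 1.176 kW × 1.5 h × 30 = 52.92 kWh
Cost = 141.12 × $0.17 + 52.92 × $0.07 = $23.9904 + $3.7044 = $27.69

$27.69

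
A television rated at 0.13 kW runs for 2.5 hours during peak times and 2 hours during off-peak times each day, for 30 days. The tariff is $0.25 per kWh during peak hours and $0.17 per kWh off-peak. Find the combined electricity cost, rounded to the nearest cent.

Peak energy = 0.13 kW × 2.5 h × 30 = 9.75 kWh
Off-peak energy = 0.13 kW × 2 h × 30 = 7.8 kWh
Cost = 9.75 × $0.25 + 7.8 × $0.17 = $2.4375 + $1.326 = $3.76

$3.76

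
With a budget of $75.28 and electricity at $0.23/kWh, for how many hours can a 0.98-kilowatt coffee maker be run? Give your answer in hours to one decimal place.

Energy available = $75.28 ÷ $0.23/kWh = 327.3043 kWh
Hours = 327.3043 kWh ÷ 0.98 kW = 334.0 h

334.0 h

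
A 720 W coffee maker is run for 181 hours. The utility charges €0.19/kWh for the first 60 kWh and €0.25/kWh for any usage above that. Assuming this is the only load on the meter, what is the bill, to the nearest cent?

Energy = 0.72 kW × 181 h = 130.32 kWh
Tier 1 (0–60 kWh): 60 × €0.19 = €11.4
Above 60 kWh: 70.32 × €0.25 = €17.58
Bill = €28.98

€28.98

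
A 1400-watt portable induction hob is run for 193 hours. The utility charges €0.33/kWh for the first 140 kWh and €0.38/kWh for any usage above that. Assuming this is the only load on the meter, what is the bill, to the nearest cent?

Energy = 1.4 kW × 193 h = 270.2 kWh
Tier 1 (0–140 kWh): 140 × €0.33 = €46.2
Above 140 kWh: 130.2 × €0.38 = €49.476
Bill = €95.68

€95.68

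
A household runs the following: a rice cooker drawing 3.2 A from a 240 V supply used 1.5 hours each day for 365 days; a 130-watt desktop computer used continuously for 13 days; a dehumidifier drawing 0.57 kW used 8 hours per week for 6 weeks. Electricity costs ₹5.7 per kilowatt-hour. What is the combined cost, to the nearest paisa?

₹2783.88

rice cooker: Power = 3.2 A × 240 V = 768 W = 0.768 kW
rice cooker: Runtime = 1.5 h/day × 365 days = 547.5 h
rice cooker: 0.768 kW × 547.5 h = 420.48 kWh
desktop computer: Runtime = 24 h × 13 = 312 h
desktop computer: 0.13 kW × 312 h = 40.56 kWh
dehumidifier: Runtime = 8 h/week × 6 weeks = 48 h
dehumidifier: 0.57 kW × 48 h = 27.36 kWh
Total energy = 488.4 kWh
Cost = 488.4 × ₹5.7 = ₹2783.88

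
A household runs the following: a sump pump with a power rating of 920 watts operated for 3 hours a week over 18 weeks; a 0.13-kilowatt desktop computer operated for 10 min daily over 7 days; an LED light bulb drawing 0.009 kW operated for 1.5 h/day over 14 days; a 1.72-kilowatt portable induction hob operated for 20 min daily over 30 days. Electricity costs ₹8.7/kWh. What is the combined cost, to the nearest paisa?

sump pump: Runtime = 3 h/week × 18 weeks = 54 h
sump pump: 0.92 kW × 54 h = 49.68 kWh
desktop computer: Runtime = 10 min × 7 = 70 min = 1.166666… h
desktop computer: 0.13 kW × 1.166666… h = 0.151666… kWh
LED light bulb: Runtime = 1.5 h/day × 14 days = 21 h
LED light bulb: 0.009 kW × 21 h = 0.189 kWh
portable induction hob: Runtime = 20 min × 30 = 600 min = 10 h
portable induction hob: 1.72 kW × 10 h = 17.2 kWh
Total energy = 67.220666… kWh
Cost = 67.220666… × ₹8.7 = ₹584.82

₹584.82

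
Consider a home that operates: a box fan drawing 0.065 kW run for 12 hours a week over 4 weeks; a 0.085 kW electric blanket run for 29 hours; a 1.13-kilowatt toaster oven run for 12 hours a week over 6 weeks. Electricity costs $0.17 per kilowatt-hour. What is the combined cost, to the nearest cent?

box fan: Runtime = 12 h/week × 4 weeks = 48 h
box fan: 0.065 kW × 48 h = 3.12 kWh
electric blanket: 0.085 kW × 29 h = 2.465 kWh
toaster oven: Runtime = 12 h/week × 6 weeks = 72 h
toaster oven: 1.13 kW × 72 h = 81.36 kWh
Total energy = 86.945 kWh
Cost = 86.945 × $0.17 = $14.78

$14.78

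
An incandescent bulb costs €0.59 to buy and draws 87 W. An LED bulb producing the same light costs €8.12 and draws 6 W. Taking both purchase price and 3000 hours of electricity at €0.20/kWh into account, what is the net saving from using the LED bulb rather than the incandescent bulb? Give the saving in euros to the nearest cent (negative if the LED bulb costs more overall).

incandescent bulb: €0.59 + (87/1000) kW × 3000 h × €0.20 = €0.59 + €52.2 = €52.79
LED bulb: €8.12 + (6/1000) kW × 3000 h × €0.20 = €8.12 + €3.6 = €11.72
Saving = €52.79 − €11.72 = €41.07

€41.07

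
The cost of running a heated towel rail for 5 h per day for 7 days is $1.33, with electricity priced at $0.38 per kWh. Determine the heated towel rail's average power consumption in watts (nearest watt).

Energy = $1.33 ÷ $0.38/kWh = 3.5 kWh
Runtime = 5 h/day × 7 days = 35 h
Power = 3.5 kWh ÷ 35 h = 0.1 kW = 100 W

100 W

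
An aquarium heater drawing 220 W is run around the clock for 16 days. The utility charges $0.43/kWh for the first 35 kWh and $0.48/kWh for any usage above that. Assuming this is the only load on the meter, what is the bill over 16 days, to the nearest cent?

Runtime = 24 h × 16 = 384 h
Energy = 0.22 kW × 384 h = 84.48 kWh
Tier 1 (0–35 kWh): 35 × $0.43 = $15.05
Above 35 kWh: 49.48 × $0.48 = $23.7504
Bill = $38.80

$38.80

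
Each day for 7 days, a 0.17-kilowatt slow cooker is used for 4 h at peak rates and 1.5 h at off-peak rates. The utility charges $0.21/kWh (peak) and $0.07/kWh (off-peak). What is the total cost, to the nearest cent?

$1.12

Peak energy = 0.17 kW × 4 h × 7 = 4.76 kWh
Off-peak energy = 0.17 kW × 1.5 h × 7 = 1.785 kWh
Cost = 4.76 × $0.21 + 1.785 × $0.07 = $0.9996 + $0.12495 = $1.12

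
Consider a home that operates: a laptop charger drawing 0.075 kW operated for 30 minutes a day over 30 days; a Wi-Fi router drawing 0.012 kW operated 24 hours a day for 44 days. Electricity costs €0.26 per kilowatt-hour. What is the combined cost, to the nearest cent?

€3.59

laptop charger: Runtime = 30 min × 30 = 900 min = 15 h
laptop charger: 0.075 kW × 15 h = 1.125 kWh
Wi-Fi router: Runtime = 24 h × 44 = 1056 h
Wi-Fi router: 0.012 kW × 1056 h = 12.672 kWh
Total energy = 13.797 kWh
Cost = 13.797 × €0.26 = €3.59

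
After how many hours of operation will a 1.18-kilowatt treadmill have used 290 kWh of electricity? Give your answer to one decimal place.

245.8 h

Hours = 290 kWh ÷ 1.18 kW = 245.8 h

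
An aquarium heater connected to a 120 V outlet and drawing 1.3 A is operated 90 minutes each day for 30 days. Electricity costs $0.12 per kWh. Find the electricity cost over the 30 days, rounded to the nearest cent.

Power = 1.3 A × 120 V = 156 W = 0.156 kW
Runtime = 90 min × 30 = 2700 min = 45 h
Energy = 0.156 kW × 45 h = 7.02 kWh
Cost = 7.02 kWh × $0.12/kWh = $0.84

$0.84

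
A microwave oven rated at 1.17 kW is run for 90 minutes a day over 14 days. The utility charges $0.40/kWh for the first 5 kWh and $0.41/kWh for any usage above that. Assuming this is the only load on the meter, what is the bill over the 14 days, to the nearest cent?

$10.02

Runtime = 90 min × 14 = 1260 min = 21 h
Energy = 1.17 kW × 21 h = 24.57 kWh
Tier 1 (0–5 kWh): 5 × $0.40 = $2
Above 5 kWh: 19.57 × $0.41 = $8.0237
Bill = $10.02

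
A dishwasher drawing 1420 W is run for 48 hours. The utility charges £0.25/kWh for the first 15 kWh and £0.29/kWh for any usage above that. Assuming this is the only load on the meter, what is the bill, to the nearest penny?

£19.17

Energy = 1.42 kW × 48 h = 68.16 kWh
Tier 1 (0–15 kWh): 15 × £0.25 = £3.75
Above 15 kWh: 53.16 × £0.29 = £15.4164
Bill = £19.17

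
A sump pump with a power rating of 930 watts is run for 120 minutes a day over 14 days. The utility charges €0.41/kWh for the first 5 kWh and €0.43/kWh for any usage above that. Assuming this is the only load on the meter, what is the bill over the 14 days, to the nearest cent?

€11.10

Runtime = 120 min × 14 = 1680 min = 28 h
Energy = 0.93 kW × 28 h = 26.04 kWh
Tier 1 (0–5 kWh): 5 × €0.41 = €2.05
Above 5 kWh: 21.04 × €0.43 = €9.0472
Bill = €11.10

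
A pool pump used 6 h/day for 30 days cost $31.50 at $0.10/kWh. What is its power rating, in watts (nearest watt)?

1750 W

Energy = $31.50 ÷ $0.10/kWh = 315 kWh
Runtime = 6 h/day × 30 days = 180 h
Power = 315 kWh ÷ 180 h = 1.75 kW = 1750 W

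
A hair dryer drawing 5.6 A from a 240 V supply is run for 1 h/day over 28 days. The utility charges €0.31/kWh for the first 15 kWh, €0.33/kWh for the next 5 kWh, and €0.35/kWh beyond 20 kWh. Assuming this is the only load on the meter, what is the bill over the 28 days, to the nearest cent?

€12.47

Power = 5.6 A × 240 V = 1344 W = 1.344 kW
Runtime = 1 h/day × 28 days = 28 h
Energy = 1.344 kW × 28 h = 37.632 kWh
Tier 1 (0–15 kWh): 15 × €0.31 = €4.65
Tier 2 (15–20 kWh): 5 × €0.33 = €1.65
Above 20 kWh: 17.632 × €0.35 = €6.1712
Bill = €12.47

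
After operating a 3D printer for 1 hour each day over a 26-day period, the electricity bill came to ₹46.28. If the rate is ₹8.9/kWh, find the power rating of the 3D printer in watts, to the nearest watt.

Energy = ₹46.28 ÷ ₹8.9/kWh = 5.2 kWh
Runtime = 1 h/day × 26 days = 26 h
Power = 5.2 kWh ÷ 26 h = 0.2 kW = 200 W

200 W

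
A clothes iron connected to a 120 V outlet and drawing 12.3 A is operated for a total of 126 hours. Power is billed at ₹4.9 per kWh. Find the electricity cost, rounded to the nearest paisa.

Power = 12.3 A × 120 V = 1476 W = 1.476 kW
Energy = 1.476 kW × 126 h = 185.976 kWh
Cost = 185.976 kWh × ₹4.9/kWh = ₹911.28

₹911.28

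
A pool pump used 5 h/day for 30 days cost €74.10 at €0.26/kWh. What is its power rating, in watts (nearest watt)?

Energy = €74.10 ÷ €0.26/kWh = 285 kWh
Runtime = 5 h/day × 30 days = 150 h
Power = 285 kWh ÷ 150 h = 1.9 kW = 1900 W

1900 W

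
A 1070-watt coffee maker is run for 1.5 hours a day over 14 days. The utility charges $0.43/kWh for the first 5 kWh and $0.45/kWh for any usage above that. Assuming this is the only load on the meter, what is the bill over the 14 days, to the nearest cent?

$10.01

Runtime = 1.5 h/day × 14 days = 21 h
Energy = 1.07 kW × 21 h = 22.47 kWh
Tier 1 (0–5 kWh): 5 × $0.43 = $2.15
Above 5 kWh: 17.47 × $0.45 = $7.8615
Bill = $10.01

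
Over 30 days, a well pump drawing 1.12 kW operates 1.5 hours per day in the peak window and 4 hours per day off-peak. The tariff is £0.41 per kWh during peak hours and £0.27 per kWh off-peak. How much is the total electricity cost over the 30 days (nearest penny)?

£56.95

Peak energy = 1.12 kW × 1.5 h × 30 = 50.4 kWh
Off-peak energy = 1.12 kW × 4 h × 30 = 134.4 kWh
Cost = 50.4 × £0.41 + 134.4 × £0.27 = £20.664 + £36.288 = £56.95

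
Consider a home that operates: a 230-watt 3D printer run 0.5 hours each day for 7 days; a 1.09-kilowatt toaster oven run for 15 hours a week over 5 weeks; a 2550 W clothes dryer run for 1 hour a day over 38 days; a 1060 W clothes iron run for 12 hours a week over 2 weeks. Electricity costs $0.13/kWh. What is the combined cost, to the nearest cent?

3D printer: Runtime = 0.5 h/day × 7 days = 3.5 h
3D printer: 0.23 kW × 3.5 h = 0.805 kWh
toaster oven: Runtime = 15 h/week × 5 weeks = 75 h
toaster oven: 1.09 kW × 75 h = 81.75 kWh
clothes dryer: Runtime = 1 h/day × 38 days = 38 h
clothes dryer: 2.55 kW × 38 h = 96.9 kWh
clothes iron: Runtime = 12 h/week × 2 weeks = 24 h
clothes iron: 1.06 kW × 24 h = 25.44 kWh
Total energy = 204.895 kWh
Cost = 204.895 × $0.13 = $26.64

$26.64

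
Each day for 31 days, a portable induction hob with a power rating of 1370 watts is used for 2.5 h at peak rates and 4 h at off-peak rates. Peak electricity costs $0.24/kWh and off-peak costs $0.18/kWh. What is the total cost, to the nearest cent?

$56.06

Peak energy = 1.37 kW × 2.5 h × 31 = 106.175 kWh
Off-peak energy = 1.37 kW × 4 h × 31 = 169.88 kWh
Cost = 106.175 × $0.24 + 169.88 × $0.18 = $25.482 + $30.5784 = $56.06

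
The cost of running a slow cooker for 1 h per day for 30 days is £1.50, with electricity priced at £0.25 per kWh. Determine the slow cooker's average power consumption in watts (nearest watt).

200 W

Energy = £1.50 ÷ £0.25/kWh = 6 kWh
Runtime = 1 h/day × 30 days = 30 h
Power = 6 kWh ÷ 30 h = 0.2 kW = 200 W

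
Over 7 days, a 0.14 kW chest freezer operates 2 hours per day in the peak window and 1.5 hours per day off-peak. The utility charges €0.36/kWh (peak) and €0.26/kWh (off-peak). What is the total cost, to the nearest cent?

Peak energy = 0.14 kW × 2 h × 7 = 1.96 kWh
Off-peak energy = 0.14 kW × 1.5 h × 7 = 1.47 kWh
Cost = 1.96 × €0.36 + 1.47 × €0.26 = €0.7056 + €0.3822 = €1.09

€1.09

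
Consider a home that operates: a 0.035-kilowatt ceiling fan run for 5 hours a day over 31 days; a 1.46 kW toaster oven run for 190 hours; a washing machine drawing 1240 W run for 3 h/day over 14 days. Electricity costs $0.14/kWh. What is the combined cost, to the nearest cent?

ceiling fan: Runtime = 5 h/day × 31 days = 155 h
ceiling fan: 0.035 kW × 155 h = 5.425 kWh
toaster oven: 1.46 kW × 190 h = 277.4 kWh
washing machine: Runtime = 3 h/day × 14 days = 42 h
washing machine: 1.24 kW × 42 h = 52.08 kWh
Total energy = 334.905 kWh
Cost = 334.905 × $0.14 = $46.89

$46.89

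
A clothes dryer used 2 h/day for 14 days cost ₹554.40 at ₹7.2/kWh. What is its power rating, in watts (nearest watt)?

2750 W

Energy = ₹554.40 ÷ ₹7.2/kWh = 77 kWh
Runtime = 2 h/day × 14 days = 28 h
Power = 77 kWh ÷ 28 h = 2.75 kW = 2750 W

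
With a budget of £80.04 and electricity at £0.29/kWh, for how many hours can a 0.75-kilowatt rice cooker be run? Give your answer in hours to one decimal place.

Energy available = £80.04 ÷ £0.29/kWh = 276 kWh
Hours = 276 kWh ÷ 0.75 kW = 368.0 h

368.0 h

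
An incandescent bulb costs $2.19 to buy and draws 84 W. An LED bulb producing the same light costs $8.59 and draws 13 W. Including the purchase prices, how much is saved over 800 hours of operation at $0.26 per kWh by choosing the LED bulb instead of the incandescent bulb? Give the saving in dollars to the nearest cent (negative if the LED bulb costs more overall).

incandescent bulb: $2.19 + (84/1000) kW × 800 h × $0.26 = $2.19 + $17.472 = $19.662
LED bulb: $8.59 + (13/1000) kW × 800 h × $0.26 = $8.59 + $2.704 = $11.294
Saving = $19.662 − $11.294 = $8.368 → $8.37

$8.37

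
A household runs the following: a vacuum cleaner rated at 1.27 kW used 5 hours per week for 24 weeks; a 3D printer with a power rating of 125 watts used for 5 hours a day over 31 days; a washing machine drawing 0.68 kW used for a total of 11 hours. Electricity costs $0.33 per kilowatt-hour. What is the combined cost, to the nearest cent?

vacuum cleaner: Runtime = 5 h/week × 24 weeks = 120 h
vacuum cleaner: 1.27 kW × 120 h = 152.4 kWh
3D printer: Runtime = 5 h/day × 31 days = 155 h
3D printer: 0.125 kW × 155 h = 19.375 kWh
washing machine: 0.68 kW × 11 h = 7.48 kWh
Total energy = 179.255 kWh
Cost = 179.255 × $0.33 = $59.15

$59.15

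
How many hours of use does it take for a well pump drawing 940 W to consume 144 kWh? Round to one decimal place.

Hours = 144 kWh ÷ 0.94 kW = 153.2 h

153.2 h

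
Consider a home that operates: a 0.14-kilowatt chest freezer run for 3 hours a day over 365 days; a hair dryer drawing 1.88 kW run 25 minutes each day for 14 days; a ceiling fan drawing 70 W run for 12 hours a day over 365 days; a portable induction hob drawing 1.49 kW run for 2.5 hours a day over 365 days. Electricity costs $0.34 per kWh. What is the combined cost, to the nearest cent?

chest freezer: Runtime = 3 h/day × 365 days = 1095 h
chest freezer: 0.14 kW × 1095 h = 153.3 kWh
hair dryer: Runtime = 25 min × 14 = 350 min = 5.833333… h
hair dryer: 1.88 kW × 5.833333… h = 10.966666… kWh
ceiling fan: Runtime = 12 h/day × 365 days = 4380 h
ceiling fan: 0.07 kW × 4380 h = 306.6 kWh
portable induction hob: Runtime = 2.5 h/day × 365 days = 912.5 h
portable induction hob: 1.49 kW × 912.5 h = 1359.625 kWh
Total energy = 1830.491666… kWh
Cost = 1830.491666… × $0.34 = $622.37

$622.37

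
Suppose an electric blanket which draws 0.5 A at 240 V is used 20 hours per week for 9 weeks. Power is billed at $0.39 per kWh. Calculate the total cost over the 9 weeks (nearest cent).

$8.42

Power = 0.5 A × 240 V = 120 W = 0.12 kW
Runtime = 20 h/week × 9 weeks = 180 h
Energy = 0.12 kW × 180 h = 21.6 kWh
Cost = 21.6 kWh × $0.39/kWh = $8.42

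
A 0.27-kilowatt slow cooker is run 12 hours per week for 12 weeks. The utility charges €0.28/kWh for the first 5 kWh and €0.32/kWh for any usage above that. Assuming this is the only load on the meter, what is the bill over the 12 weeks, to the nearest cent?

€12.24

Runtime = 12 h/week × 12 weeks = 144 h
Energy = 0.27 kW × 144 h = 38.88 kWh
Tier 1 (0–5 kWh): 5 × €0.28 = €1.4
Above 5 kWh: 33.88 × €0.32 = €10.8416
Bill = €12.24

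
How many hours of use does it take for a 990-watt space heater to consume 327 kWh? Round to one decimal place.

Hours = 327 kWh ÷ 0.99 kW = 330.3 h

330.3 h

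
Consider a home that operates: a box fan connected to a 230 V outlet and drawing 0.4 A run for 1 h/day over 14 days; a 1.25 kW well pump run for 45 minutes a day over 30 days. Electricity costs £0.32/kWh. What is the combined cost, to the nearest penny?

box fan: Power = 0.4 A × 230 V = 92 W = 0.092 kW
box fan: Runtime = 1 h/day × 14 days = 14 h
box fan: 0.092 kW × 14 h = 1.288 kWh
well pump: Runtime = 45 min × 30 = 1350 min = 22.5 h
well pump: 1.25 kW × 22.5 h = 28.125 kWh
Total energy = 29.413 kWh
Cost = 29.413 × £0.32 = £9.41

£9.41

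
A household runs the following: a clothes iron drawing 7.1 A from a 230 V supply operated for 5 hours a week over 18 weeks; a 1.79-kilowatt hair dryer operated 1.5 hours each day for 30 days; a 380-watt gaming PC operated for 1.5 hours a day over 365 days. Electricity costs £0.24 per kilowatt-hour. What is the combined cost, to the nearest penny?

£104.54

clothes iron: Power = 7.1 A × 230 V = 1633 W = 1.633 kW
clothes iron: Runtime = 5 h/week × 18 weeks = 90 h
clothes iron: 1.633 kW × 90 h = 146.97 kWh
hair dryer: Runtime = 1.5 h/day × 30 days = 45 h
hair dryer: 1.79 kW × 45 h = 80.55 kWh
gaming PC: Runtime = 1.5 h/day × 365 days = 547.5 h
gaming PC: 0.38 kW × 547.5 h = 208.05 kWh
Total energy = 435.57 kWh
Cost = 435.57 × £0.24 = £104.54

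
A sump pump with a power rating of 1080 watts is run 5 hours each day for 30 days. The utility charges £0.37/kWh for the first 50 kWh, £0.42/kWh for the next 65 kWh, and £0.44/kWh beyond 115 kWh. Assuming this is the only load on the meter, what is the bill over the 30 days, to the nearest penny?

Runtime = 5 h/day × 30 days = 150 h
Energy = 1.08 kW × 150 h = 162 kWh
Tier 1 (0–50 kWh): 50 × £0.37 = £18.5
Tier 2 (50–115 kWh): 65 × £0.42 = £27.3
Above 115 kWh: 47 × £0.44 = £20.68
Bill = £66.48

£66.48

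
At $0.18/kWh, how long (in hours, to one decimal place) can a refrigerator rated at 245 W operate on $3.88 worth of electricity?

88.0 h

Energy available = $3.88 ÷ $0.18/kWh = 21.5556 kWh
Hours = 21.5556 kWh ÷ 0.245 kW = 88.0 h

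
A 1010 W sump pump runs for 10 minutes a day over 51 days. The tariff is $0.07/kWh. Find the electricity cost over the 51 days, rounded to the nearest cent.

$0.60

Runtime = 10 min × 51 = 510 min = 8.5 h
Energy = 1.01 kW × 8.5 h = 8.585 kWh
Cost = 8.585 kWh × $0.07/kWh = $0.60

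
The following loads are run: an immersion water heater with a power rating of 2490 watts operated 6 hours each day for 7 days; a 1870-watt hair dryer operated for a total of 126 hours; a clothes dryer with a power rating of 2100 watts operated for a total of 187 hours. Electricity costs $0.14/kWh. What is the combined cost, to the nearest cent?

immersion water heater: Runtime = 6 h/day × 7 days = 42 h
immersion water heater: 2.49 kW × 42 h = 104.58 kWh
hair dryer: 1.87 kW × 126 h = 235.62 kWh
clothes dryer: 2.1 kW × 187 h = 392.7 kWh
Total energy = 732.9 kWh
Cost = 732.9 × $0.14 = $102.61

$102.61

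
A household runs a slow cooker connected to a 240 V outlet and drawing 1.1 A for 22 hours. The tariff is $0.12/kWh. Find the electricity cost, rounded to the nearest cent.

Power = 1.1 A × 240 V = 264 W = 0.264 kW
Energy = 0.264 kW × 22 h = 5.808 kWh
Cost = 5.808 kWh × $0.12/kWh = $0.70

$0.70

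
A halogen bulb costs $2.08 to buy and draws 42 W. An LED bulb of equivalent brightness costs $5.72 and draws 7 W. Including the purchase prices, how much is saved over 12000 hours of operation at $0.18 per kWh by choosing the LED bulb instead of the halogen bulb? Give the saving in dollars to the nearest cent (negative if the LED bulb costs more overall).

$71.96

halogen bulb: $2.08 + (42/1000) kW × 12000 h × $0.18 = $2.08 + $90.72 = $92.8
LED bulb: $5.72 + (7/1000) kW × 12000 h × $0.18 = $5.72 + $15.12 = $20.84
Saving = $92.8 − $20.84 = $71.96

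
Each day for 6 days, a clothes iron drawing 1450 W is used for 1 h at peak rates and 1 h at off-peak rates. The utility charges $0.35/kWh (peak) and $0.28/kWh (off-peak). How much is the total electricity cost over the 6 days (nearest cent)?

Peak energy = 1.45 kW × 1 h × 6 = 8.7 kWh
Off-peak energy = 1.45 kW × 1 h × 6 = 8.7 kWh
Cost = 8.7 × $0.35 + 8.7 × $0.28 = $3.045 + $2.436 = $5.48

$5.48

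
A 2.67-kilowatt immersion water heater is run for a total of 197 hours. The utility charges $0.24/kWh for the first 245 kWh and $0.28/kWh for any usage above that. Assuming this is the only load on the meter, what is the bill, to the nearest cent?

Energy = 2.67 kW × 197 h = 525.99 kWh
Tier 1 (0–245 kWh): 245 × $0.24 = $58.8
Above 245 kWh: 280.99 × $0.28 = $78.6772
Bill = $137.48

$137.48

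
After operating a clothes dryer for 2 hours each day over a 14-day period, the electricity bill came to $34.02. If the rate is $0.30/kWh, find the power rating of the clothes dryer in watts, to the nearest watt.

Energy = $34.02 ÷ $0.30/kWh = 113.4 kWh
Runtime = 2 h/day × 14 days = 28 h
Power = 113.4 kWh ÷ 28 h = 4.05 kW = 4050 W

4050 W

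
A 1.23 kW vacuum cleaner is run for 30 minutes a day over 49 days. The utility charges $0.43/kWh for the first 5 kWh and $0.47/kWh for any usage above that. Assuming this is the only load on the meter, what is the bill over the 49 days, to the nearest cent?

$13.96

Runtime = 30 min × 49 = 1470 min = 24.5 h
Energy = 1.23 kW × 24.5 h = 30.135 kWh
Tier 1 (0–5 kWh): 5 × $0.43 = $2.15
Above 5 kWh: 25.135 × $0.47 = $11.81345
Bill = $13.96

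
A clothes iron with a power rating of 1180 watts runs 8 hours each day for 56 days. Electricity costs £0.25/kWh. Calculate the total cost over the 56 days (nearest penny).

£132.16

Runtime = 8 h/day × 56 days = 448 h
Energy = 1.18 kW × 448 h = 528.64 kWh
Cost = 528.64 kWh × £0.25/kWh = £132.16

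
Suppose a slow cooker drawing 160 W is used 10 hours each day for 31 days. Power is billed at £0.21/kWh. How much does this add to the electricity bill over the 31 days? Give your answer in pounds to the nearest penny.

£10.42

Runtime = 10 h/day × 31 days = 310 h
Energy = 0.16 kW × 310 h = 49.6 kWh
Cost = 49.6 kWh × £0.21/kWh = £10.42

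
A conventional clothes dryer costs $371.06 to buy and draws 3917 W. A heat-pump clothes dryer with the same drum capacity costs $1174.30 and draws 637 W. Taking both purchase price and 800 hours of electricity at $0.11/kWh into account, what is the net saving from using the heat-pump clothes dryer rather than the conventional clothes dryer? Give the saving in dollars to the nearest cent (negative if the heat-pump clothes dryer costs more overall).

-$514.60

conventional clothes dryer: $371.06 + (3917/1000) kW × 800 h × $0.11 = $371.06 + $344.696 = $715.756
heat-pump clothes dryer: $1174.30 + (637/1000) kW × 800 h × $0.11 = $1174.30 + $56.056 = $1230.356
Saving = $715.756 − $1230.356 = −$514.6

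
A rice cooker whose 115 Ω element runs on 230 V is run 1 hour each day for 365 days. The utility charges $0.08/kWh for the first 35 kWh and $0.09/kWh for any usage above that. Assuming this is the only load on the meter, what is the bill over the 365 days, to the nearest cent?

Power = V²/R = 230²/115 = 460 W = 0.46 kW
Runtime = 1 h/day × 365 days = 365 h
Energy = 0.46 kW × 365 h = 167.9 kWh
Tier 1 (0–35 kWh): 35 × $0.08 = $2.8
Above 35 kWh: 132.9 × $0.09 = $11.961
Bill = $14.76

$14.76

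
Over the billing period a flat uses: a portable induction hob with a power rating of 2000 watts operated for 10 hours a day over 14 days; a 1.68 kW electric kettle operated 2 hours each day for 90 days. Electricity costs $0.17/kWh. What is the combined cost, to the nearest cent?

$99.01

portable induction hob: Runtime = 10 h/day × 14 days = 140 h
portable induction hob: 2 kW × 140 h = 280 kWh
electric kettle: Runtime = 2 h/day × 90 days = 180 h
electric kettle: 1.68 kW × 180 h = 302.4 kWh
Total energy = 582.4 kWh
Cost = 582.4 × $0.17 = $99.01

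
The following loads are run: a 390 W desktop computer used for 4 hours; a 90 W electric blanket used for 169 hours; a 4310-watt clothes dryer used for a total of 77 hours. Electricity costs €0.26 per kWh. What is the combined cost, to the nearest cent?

€90.65

desktop computer: 0.39 kW × 4 h = 1.56 kWh
electric blanket: 0.09 kW × 169 h = 15.21 kWh
clothes dryer: 4.31 kW × 77 h = 331.87 kWh
Total energy = 348.64 kWh
Cost = 348.64 × €0.26 = €90.65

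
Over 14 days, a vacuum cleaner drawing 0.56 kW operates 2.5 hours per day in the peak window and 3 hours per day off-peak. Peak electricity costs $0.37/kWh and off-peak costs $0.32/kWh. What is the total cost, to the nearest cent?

Peak energy = 0.56 kW × 2.5 h × 14 = 19.6 kWh
Off-peak energy = 0.56 kW × 3 h × 14 = 23.52 kWh
Cost = 19.6 × $0.37 + 23.52 × $0.32 = $7.252 + $7.5264 = $14.78

$14.78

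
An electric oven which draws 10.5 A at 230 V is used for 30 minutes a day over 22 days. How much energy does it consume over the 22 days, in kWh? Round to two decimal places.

26.57 kWh

Power = 10.5 A × 230 V = 2415 W = 2.415 kW
Runtime = 30 min × 22 = 660 min = 11 h
Energy = 2.415 kW × 11 h = 26.565 kWh ≈ 26.57 kWh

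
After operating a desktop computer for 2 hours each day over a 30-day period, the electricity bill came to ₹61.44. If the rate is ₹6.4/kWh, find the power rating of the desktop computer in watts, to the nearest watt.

160 W

Energy = ₹61.44 ÷ ₹6.4/kWh = 9.6 kWh
Runtime = 2 h/day × 30 days = 60 h
Power = 9.6 kWh ÷ 60 h = 0.16 kW = 160 W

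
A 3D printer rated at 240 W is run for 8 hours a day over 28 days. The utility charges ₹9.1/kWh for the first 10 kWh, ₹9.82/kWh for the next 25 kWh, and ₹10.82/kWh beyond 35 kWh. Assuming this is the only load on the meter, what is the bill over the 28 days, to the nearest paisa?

₹539.48

Runtime = 8 h/day × 28 days = 224 h
Energy = 0.24 kW × 224 h = 53.76 kWh
Tier 1 (0–10 kWh): 10 × ₹9.1 = ₹91
Tier 2 (10–35 kWh): 25 × ₹9.82 = ₹245.5
Above 35 kWh: 18.76 × ₹10.82 = ₹202.9832
Bill = ₹539.48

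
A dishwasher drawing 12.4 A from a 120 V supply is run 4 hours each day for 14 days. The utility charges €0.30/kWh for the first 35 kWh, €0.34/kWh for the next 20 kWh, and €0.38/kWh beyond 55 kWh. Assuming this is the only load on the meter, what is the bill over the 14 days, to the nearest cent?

Power = 12.4 A × 120 V = 1488 W = 1.488 kW
Runtime = 4 h/day × 14 days = 56 h
Energy = 1.488 kW × 56 h = 83.328 kWh
Tier 1 (0–35 kWh): 35 × €0.30 = €10.5
Tier 2 (35–55 kWh): 20 × €0.34 = €6.8
Above 55 kWh: 28.328 × €0.38 = €10.76464
Bill = €28.06

€28.06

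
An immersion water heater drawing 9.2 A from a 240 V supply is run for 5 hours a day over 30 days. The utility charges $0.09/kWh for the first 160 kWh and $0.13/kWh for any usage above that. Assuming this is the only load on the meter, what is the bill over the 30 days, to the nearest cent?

$36.66

Power = 9.2 A × 240 V = 2208 W = 2.208 kW
Runtime = 5 h/day × 30 days = 150 h
Energy = 2.208 kW × 150 h = 331.2 kWh
Tier 1 (0–160 kWh): 160 × $0.09 = $14.4
Above 160 kWh: 171.2 × $0.13 = $22.256
Bill = $36.66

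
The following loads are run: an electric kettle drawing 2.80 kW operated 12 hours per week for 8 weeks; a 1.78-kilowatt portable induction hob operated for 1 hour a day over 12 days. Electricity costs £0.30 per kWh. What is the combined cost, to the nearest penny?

£87.05

electric kettle: Runtime = 12 h/week × 8 weeks = 96 h
electric kettle: 2.8 kW × 96 h = 268.8 kWh
portable induction hob: Runtime = 1 h/day × 12 days = 12 h
portable induction hob: 1.78 kW × 12 h = 21.36 kWh
Total energy = 290.16 kWh
Cost = 290.16 × £0.30 = £87.05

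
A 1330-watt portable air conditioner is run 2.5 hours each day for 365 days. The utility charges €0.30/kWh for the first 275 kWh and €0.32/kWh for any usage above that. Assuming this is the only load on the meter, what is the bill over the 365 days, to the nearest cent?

€382.86

Runtime = 2.5 h/day × 365 days = 912.5 h
Energy = 1.33 kW × 912.5 h = 1213.625 kWh
Tier 1 (0–275 kWh): 275 × €0.30 = €82.5
Above 275 kWh: 938.625 × €0.32 = €300.36
Bill = €382.86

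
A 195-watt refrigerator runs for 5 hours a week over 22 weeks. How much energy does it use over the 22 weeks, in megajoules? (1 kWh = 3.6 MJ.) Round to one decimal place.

Runtime = 5 h/week × 22 weeks = 110 h
Energy = 0.195 kW × 110 h = 21.45 kWh
= 21.45 × 3.6 MJ = 77.2 MJ

77.2 MJ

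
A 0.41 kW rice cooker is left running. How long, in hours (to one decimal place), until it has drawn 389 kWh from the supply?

Hours = 389 kWh ÷ 0.41 kW = 948.8 h

948.8 h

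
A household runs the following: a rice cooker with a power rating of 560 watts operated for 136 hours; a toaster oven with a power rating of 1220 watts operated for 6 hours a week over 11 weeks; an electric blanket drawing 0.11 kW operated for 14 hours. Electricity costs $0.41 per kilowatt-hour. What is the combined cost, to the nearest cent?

$64.87

rice cooker: 0.56 kW × 136 h = 76.16 kWh
toaster oven: Runtime = 6 h/week × 11 weeks = 66 h
toaster oven: 1.22 kW × 66 h = 80.52 kWh
electric blanket: 0.11 kW × 14 h = 1.54 kWh
Total energy = 158.22 kWh
Cost = 158.22 × $0.41 = $64.87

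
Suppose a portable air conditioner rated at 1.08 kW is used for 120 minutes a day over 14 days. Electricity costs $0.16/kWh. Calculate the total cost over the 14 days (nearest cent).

Runtime = 120 min × 14 = 1680 min = 28 h
Energy = 1.08 kW × 28 h = 30.24 kWh
Cost = 30.24 kWh × $0.16/kWh = $4.84

$4.84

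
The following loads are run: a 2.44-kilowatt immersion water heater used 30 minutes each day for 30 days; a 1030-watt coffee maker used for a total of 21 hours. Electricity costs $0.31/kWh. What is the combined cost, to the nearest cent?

immersion water heater: Runtime = 30 min × 30 = 900 min = 15 h
immersion water heater: 2.44 kW × 15 h = 36.6 kWh
coffee maker: 1.03 kW × 21 h = 21.63 kWh
Total energy = 58.23 kWh
Cost = 58.23 × $0.31 = $18.05

$18.05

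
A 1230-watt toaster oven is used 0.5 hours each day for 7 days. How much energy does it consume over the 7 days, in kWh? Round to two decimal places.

Runtime = 0.5 h/day × 7 days = 3.5 h
Energy = 1.23 kW × 3.5 h = 4.305 kWh ≈ 4.31 kWh

4.31 kWh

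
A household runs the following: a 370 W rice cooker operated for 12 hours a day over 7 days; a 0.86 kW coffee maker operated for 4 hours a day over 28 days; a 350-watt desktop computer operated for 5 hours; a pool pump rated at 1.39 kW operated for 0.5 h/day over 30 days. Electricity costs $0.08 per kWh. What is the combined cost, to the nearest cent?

rice cooker: Runtime = 12 h/day × 7 days = 84 h
rice cooker: 0.37 kW × 84 h = 31.08 kWh
coffee maker: Runtime = 4 h/day × 28 days = 112 h
coffee maker: 0.86 kW × 112 h = 96.32 kWh
desktop computer: 0.35 kW × 5 h = 1.75 kWh
pool pump: Runtime = 0.5 h/day × 30 days = 15 h
pool pump: 1.39 kW × 15 h = 20.85 kWh
Total energy = 150 kWh
Cost = 150 × $0.08 = $12.00

$12.00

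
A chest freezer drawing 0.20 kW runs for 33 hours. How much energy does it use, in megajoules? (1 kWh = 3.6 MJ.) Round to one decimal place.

23.8 MJ

Energy = 0.2 kW × 33 h = 6.6 kWh
= 6.6 × 3.6 MJ = 23.8 MJ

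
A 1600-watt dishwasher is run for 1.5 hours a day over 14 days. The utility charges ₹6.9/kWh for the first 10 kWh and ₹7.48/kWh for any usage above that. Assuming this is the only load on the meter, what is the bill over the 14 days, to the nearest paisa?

Runtime = 1.5 h/day × 14 days = 21 h
Energy = 1.6 kW × 21 h = 33.6 kWh
Tier 1 (0–10 kWh): 10 × ₹6.9 = ₹69
Above 10 kWh: 23.6 × ₹7.48 = ₹176.528
Bill = ₹245.53

₹245.53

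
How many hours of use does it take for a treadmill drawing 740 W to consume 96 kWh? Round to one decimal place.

129.7 h

Hours = 96 kWh ÷ 0.74 kW = 129.7 h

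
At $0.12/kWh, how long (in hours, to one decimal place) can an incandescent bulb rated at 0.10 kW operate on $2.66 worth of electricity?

221.7 h

Energy available = $2.66 ÷ $0.12/kWh = 22.1667 kWh
Hours = 22.1667 kWh ÷ 0.1 kW = 221.7 h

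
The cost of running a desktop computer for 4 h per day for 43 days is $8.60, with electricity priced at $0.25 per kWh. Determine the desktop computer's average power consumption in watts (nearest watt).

200 W

Energy = $8.60 ÷ $0.25/kWh = 34.4 kWh
Runtime = 4 h/day × 43 days = 172 h
Power = 34.4 kWh ÷ 172 h = 0.2 kW = 200 W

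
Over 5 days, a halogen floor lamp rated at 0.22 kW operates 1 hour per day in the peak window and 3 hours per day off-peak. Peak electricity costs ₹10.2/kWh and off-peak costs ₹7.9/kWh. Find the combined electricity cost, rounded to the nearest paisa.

₹37.29

Peak energy = 0.22 kW × 1 h × 5 = 1.1 kWh
Off-peak energy = 0.22 kW × 3 h × 5 = 3.3 kWh
Cost = 1.1 × ₹10.2 + 3.3 × ₹7.9 = ₹11.22 + ₹26.07 = ₹37.29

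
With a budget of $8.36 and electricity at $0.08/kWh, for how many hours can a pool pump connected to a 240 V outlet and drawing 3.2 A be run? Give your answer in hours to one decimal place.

136.1 h

Power = 3.2 A × 240 V = 768 W = 0.768 kW
Energy available = $8.36 ÷ $0.08/kWh = 104.5 kWh
Hours = 104.5 kWh ÷ 0.768 kW = 136.1 h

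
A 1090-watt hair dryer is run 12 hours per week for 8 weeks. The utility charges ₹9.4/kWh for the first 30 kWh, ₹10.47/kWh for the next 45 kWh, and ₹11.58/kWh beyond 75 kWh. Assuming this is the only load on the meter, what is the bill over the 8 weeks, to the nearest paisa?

₹1096.38

Runtime = 12 h/week × 8 weeks = 96 h
Energy = 1.09 kW × 96 h = 104.64 kWh
Tier 1 (0–30 kWh): 30 × ₹9.4 = ₹282
Tier 2 (30–75 kWh): 45 × ₹10.47 = ₹471.15
Above 75 kWh: 29.64 × ₹11.58 = ₹343.2312
Bill = ₹1096.38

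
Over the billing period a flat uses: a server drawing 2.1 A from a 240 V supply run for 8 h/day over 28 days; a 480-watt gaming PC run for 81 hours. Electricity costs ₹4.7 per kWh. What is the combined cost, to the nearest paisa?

₹713.35

server: Power = 2.1 A × 240 V = 504 W = 0.504 kW
server: Runtime = 8 h/day × 28 days = 224 h
server: 0.504 kW × 224 h = 112.896 kWh
gaming PC: 0.48 kW × 81 h = 38.88 kWh
Total energy = 151.776 kWh
Cost = 151.776 × ₹4.7 = ₹713.35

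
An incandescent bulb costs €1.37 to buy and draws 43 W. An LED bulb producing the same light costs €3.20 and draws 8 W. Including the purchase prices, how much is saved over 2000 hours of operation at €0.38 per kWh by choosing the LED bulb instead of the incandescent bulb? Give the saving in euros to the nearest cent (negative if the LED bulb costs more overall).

€24.77

incandescent bulb: €1.37 + (43/1000) kW × 2000 h × €0.38 = €1.37 + €32.68 = €34.05
LED bulb: €3.20 + (8/1000) kW × 2000 h × €0.38 = €3.20 + €6.08 = €9.28
Saving = €34.05 − €9.28 = €24.77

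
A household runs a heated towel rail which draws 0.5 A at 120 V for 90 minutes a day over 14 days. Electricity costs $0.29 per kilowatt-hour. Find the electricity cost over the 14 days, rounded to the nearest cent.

$0.37

Power = 0.5 A × 120 V = 60 W = 0.06 kW
Runtime = 90 min × 14 = 1260 min = 21 h
Energy = 0.06 kW × 21 h = 1.26 kWh
Cost = 1.26 kWh × $0.29/kWh = $0.37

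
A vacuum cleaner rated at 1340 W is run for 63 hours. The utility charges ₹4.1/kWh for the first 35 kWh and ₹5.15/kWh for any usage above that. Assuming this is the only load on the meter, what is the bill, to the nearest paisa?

Energy = 1.34 kW × 63 h = 84.42 kWh
Tier 1 (0–35 kWh): 35 × ₹4.1 = ₹143.5
Above 35 kWh: 49.42 × ₹5.15 = ₹254.513
Bill = ₹398.01

₹398.01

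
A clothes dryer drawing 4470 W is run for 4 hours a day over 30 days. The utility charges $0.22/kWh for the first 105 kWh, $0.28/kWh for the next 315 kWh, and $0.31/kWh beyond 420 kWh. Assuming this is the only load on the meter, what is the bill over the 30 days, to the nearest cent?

$147.38

Runtime = 4 h/day × 30 days = 120 h
Energy = 4.47 kW × 120 h = 536.4 kWh
Tier 1 (0–105 kWh): 105 × $0.22 = $23.1
Tier 2 (105–420 kWh): 315 × $0.28 = $88.2
Above 420 kWh: 116.4 × $0.31 = $36.084
Bill = $147.38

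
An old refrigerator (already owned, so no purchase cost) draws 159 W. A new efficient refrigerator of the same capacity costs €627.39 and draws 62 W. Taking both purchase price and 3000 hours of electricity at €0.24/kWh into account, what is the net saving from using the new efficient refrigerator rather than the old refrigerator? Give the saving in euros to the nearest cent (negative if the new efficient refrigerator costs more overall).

old refrigerator: €0.00 + (159/1000) kW × 3000 h × €0.24 = €0.00 + €114.48 = €114.48
new efficient refrigerator: €627.39 + (62/1000) kW × 3000 h × €0.24 = €627.39 + €44.64 = €672.03
Saving = €114.48 − €672.03 = −€557.55

-€557.55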